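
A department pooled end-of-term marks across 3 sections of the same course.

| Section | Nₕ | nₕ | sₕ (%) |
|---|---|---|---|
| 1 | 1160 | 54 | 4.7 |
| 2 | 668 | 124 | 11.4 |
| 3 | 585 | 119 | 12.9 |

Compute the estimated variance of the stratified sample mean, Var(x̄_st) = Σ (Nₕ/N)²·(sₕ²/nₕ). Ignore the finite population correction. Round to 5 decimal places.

N = 2413; Wₕ = Nₕ/N.
section 1: (1160/2413)²·4.7²/54 = 0.09453732
section 2: (668/2413)²·11.4²/124 = 0.08032048
section 3: (585/2413)²·12.9²/119 = 0.08219200
Sum = 0.25704980 → 0.25705.

0.25705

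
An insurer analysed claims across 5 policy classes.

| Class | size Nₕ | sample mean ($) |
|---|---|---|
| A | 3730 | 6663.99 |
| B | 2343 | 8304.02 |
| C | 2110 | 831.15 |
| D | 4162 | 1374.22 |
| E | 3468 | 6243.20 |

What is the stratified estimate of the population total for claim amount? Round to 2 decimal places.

Population total = Σ Nₕ·x̄ₕ (each stratum's size times its mean).
3730·6663.99 + 2343·8304.02 + 2110·831.15 + 4162·1374.22 + 3468·6243.20 = 24856682.7 + 19456318.86 + 1753726.5 + 5719503.64 + 21651417.6 = 73437649.30.

73437649.30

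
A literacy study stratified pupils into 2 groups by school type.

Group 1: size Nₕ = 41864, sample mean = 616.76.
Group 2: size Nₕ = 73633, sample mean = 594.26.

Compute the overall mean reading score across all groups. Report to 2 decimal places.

N = 115497; weights Wₕ = Nₕ/N = (0.3625, 0.6375).
x̄_st = Σ Wₕ·x̄ₕ = 0.3625·616.76 + 0.6375·594.26 ≈ 602.4155...
→ 602.42.

602.42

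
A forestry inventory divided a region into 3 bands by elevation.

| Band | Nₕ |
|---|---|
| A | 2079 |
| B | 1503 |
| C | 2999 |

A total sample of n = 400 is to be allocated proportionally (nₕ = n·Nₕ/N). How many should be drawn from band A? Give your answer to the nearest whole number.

Share of band A = 2079/6581 = 0.31591.
Allocate 400 × 0.31591 = 126.364... → 126.

126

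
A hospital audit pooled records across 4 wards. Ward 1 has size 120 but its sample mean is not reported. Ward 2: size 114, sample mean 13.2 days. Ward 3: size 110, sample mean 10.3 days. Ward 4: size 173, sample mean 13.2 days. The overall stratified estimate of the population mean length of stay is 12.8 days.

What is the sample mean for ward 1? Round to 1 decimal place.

14.1

Σ Nₕx̄ₕ = N·μ, so 120·x̄_1 = 517·12.8 − (114·13.2 + 110·10.3 + 173·13.2).
= 6617.6 − 4921.4 = 1696.2.
x̄_1 = 1696.2 / 120 = 14.135 → 14.1.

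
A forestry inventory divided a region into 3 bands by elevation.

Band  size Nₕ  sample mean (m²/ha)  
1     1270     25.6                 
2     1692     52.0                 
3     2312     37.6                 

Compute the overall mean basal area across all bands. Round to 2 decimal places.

39.33

N = 5274; weights Wₕ = Nₕ/N = (0.2408, 0.3208, 0.4384).
x̄_st = Σ Wₕ·x̄ₕ = 0.2408·25.6 + 0.3208·52.0 + 0.4384·37.6 ≈ 39.3301...
→ 39.33.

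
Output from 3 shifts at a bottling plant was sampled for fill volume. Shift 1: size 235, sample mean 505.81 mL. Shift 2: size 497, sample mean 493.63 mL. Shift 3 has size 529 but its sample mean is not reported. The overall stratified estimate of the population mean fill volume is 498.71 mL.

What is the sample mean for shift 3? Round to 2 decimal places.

500.33

N = 235 + 497 + 529 = 1261.
Overall total = μ·N = 498.71·1261 = 628873.31.
Subtract the known strata: 235·505.81 + 497·493.63 = 364199.46.
Remaining total for shift 3: 628873.31 − 364199.46 = 264673.85.
Divide by its size: 264673.85 / 529 = 500.3286... → 500.33.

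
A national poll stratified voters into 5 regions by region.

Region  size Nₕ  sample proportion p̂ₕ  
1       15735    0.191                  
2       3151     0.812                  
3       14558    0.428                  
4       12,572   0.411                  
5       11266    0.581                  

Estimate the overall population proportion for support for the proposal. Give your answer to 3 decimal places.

0.410

N = 15735 + 3151 + 14558 + 12572 + 11266 = 57282.
Overall proportion = Σ (Nₕ/N)·p̂ₕ.
Σ Nₕp̂ₕ = 3005.385 + 2558.612 + 6230.824 + 5167.092 + 6545.546 = 23507.459.
23507.459 / 57282 = 0.41038... → 0.410.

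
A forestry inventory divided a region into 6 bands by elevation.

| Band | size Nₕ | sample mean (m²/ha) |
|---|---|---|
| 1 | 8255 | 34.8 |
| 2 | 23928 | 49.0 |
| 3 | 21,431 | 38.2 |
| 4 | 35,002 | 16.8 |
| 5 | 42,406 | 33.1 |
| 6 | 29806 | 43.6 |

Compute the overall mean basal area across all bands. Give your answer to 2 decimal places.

34.63

N = 160828; weights Wₕ = Nₕ/N = (0.0513, 0.1488, 0.1333, 0.2176, 0.2637, 0.1853).
x̄_st = Σ Wₕ·x̄ₕ = 0.0513·34.8 + 0.1488·49.0 + 0.1333·38.2 + 0.2176·16.8 + 0.2637·33.1 + 0.1853·43.6 ≈ 34.6309...
→ 34.63.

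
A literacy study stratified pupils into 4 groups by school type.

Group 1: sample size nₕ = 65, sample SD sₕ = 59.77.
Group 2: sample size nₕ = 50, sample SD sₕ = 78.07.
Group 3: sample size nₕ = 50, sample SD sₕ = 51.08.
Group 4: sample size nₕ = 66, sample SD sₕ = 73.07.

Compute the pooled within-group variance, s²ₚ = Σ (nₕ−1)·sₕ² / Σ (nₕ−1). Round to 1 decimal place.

4414.9

1: (65−1)·59.77² = 64·3572.4529 = 228636.9856
2: (50−1)·78.07² = 49·6094.9249 = 298651.3201
3: (50−1)·51.08² = 49·2609.1664 = 127849.1536
4: (66−1)·73.07² = 65·5339.2249 = 347049.6185
Numerator = 1002187.0778; denominator = Σ(nₕ−1) = 227.
s²ₚ = 1002187.0778/227 = 4414.921... → 4414.9.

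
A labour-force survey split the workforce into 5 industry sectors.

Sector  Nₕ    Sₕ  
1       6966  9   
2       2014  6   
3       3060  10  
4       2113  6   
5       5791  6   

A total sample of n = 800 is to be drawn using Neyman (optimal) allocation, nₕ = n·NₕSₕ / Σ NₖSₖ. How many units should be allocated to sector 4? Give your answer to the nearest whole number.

66

1: NₕSₕ = 6966·9 = 62694
2: NₕSₕ = 2014·6 = 12084
3: NₕSₕ = 3060·10 = 30600
4: NₕSₕ = 2113·6 = 12678
5: NₕSₕ = 5791·6 = 34746
Σ NₕSₕ = 152802.
n_4 = 800·12678/152802 = 66.376... → 66.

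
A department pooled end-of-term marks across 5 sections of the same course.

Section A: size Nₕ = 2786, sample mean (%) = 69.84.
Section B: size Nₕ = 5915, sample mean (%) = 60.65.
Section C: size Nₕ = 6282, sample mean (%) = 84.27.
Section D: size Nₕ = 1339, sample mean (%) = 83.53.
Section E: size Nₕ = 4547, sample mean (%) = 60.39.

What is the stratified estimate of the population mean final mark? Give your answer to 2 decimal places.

x̄_st = (Σ Nₕx̄ₕ) / (Σ Nₕ) = (2786·69.84 + 5915·60.65 + 6282·84.27 + 1339·83.53 + 4547·60.39) / 20869
= 1469143.13 / 20869 = 70.3983... → 70.40.

70.40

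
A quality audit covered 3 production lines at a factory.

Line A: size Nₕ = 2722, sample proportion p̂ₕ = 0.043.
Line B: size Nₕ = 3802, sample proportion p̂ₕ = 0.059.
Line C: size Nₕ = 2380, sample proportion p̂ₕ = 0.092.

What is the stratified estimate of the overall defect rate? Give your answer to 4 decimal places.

Wₕ = Nₕ/N with N = 8904: 0.3057, 0.4270, 0.2673.
p̂_st = 0.3057·0.043 + 0.4270·0.059 + 0.2673·0.092 ≈ 0.062929... → 0.0629.

0.0629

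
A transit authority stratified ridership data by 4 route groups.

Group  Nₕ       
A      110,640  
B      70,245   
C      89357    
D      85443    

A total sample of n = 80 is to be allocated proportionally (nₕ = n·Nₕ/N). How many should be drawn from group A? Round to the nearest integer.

N = 110640 + 70245 + 89357 + 85443 = 355685.
n_A = 80·110640/355685 = 24.885... → 25.

25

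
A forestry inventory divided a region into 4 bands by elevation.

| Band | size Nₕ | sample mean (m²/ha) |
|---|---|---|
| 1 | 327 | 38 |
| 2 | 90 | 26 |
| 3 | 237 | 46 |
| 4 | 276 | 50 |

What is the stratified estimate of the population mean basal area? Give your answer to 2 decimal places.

42.44

N = 327 + 90 + 237 + 276 = 930.
Weight each subgroup mean by Nₕ/N and sum.
Σ Nₕx̄ₕ = 327·38 + 90·26 + 237·46 + 276·50 = 12426 + 2340 + 10902 + 13800 = 39468.
Divide by N: 39468 / 930 = 42.4387... → 42.44.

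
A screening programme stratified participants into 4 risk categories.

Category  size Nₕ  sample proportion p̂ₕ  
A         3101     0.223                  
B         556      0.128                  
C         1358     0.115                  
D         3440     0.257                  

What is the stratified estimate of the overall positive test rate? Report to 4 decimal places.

0.2132

Wₕ = Nₕ/N with N = 8455: 0.3668, 0.0658, 0.1606, 0.4069.
p̂_st = 0.3668·0.223 + 0.0658·0.128 + 0.1606·0.115 + 0.4069·0.257 ≈ 0.213240... → 0.2132.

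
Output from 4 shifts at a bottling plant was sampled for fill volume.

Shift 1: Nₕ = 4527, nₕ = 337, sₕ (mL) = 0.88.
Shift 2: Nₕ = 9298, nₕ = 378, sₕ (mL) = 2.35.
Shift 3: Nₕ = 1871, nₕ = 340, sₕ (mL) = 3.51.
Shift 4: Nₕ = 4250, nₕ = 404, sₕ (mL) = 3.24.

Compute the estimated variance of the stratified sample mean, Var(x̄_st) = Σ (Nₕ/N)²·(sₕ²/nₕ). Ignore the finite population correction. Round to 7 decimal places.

0.0047917

N = 19946; Wₕ = Nₕ/N.
shift 1: (4527/19946)²·0.88²/337 = 0.0001183709
shift 2: (9298/19946)²·2.35²/378 = 0.0031747635
shift 3: (1871/19946)²·3.51²/340 = 0.0003188389
shift 4: (4250/19946)²·3.24²/404 = 0.0011797090
Sum = 0.0047916822 → 0.0047917.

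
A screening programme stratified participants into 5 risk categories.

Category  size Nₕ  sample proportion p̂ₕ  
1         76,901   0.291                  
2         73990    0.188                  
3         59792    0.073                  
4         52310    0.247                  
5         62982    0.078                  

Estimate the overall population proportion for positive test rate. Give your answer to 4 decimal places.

Wₕ = Nₕ/N with N = 325975: 0.2359, 0.2270, 0.1834, 0.1605, 0.1932.
p̂_st = 0.2359·0.291 + 0.2270·0.188 + 0.1834·0.073 + 0.1605·0.247 + 0.1932·0.078 ≈ 0.179420... → 0.1794.

0.1794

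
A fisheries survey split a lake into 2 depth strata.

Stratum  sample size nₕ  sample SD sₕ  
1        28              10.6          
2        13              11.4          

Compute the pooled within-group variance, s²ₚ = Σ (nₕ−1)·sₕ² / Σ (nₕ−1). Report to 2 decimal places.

117.78

1: (28−1)·10.6² = 27·112.36 = 3033.72
2: (13−1)·11.4² = 12·129.96 = 1559.52
Numerator = 4593.24; denominator = Σ(nₕ−1) = 39.
s²ₚ = 4593.24/39 = 117.7754... → 117.78.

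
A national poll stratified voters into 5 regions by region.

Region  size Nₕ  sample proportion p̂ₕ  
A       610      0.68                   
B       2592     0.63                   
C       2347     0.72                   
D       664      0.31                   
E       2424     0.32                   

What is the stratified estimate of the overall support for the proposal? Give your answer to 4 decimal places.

N = 610 + 2592 + 2347 + 664 + 2424 = 8637.
Overall proportion = Σ (Nₕ/N)·p̂ₕ.
Σ Nₕp̂ₕ = 414.8 + 1632.96 + 1689.84 + 205.84 + 775.68 = 4719.12.
4719.12 / 8637 = 0.546384... → 0.5464.

0.5464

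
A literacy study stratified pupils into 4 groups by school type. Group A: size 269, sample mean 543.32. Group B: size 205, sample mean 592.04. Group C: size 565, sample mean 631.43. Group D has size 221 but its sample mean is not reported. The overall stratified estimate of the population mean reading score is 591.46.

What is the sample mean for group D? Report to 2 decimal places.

547.33

N = 269 + 205 + 565 + 221 = 1260.
Overall total = μ·N = 591.46·1260 = 745239.6.
Subtract the known strata: 269·543.32 + 205·592.04 + 565·631.43 = 624279.23.
Remaining total for group D: 745239.6 − 624279.23 = 120960.37.
Divide by its size: 120960.37 / 221 = 547.3320... → 547.33.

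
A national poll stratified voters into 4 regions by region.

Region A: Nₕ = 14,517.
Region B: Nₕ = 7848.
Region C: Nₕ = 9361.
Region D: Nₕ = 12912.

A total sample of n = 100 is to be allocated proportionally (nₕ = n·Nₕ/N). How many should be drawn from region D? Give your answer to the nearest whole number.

N = 14517 + 7848 + 9361 + 12912 = 44638.
n_D = 100·12912/44638 = 28.926... → 29.

29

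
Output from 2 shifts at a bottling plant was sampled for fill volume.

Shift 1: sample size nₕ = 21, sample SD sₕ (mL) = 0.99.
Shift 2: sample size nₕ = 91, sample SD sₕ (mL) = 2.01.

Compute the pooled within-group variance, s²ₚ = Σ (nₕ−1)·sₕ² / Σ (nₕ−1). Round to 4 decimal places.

3.4837

Degrees of freedom: 20 + 90 = 110.
Σ(nₕ−1)sₕ² = 20·0.9801 + 90·4.0401 = 383.211.
s²ₚ = 383.211 / 110 = 3.483736... → 3.4837.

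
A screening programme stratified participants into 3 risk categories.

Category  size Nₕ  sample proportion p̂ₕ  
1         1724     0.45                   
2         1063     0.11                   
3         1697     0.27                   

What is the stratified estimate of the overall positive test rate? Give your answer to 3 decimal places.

Wₕ = Nₕ/N with N = 4484: 0.3845, 0.2371, 0.3785.
p̂_st = 0.3845·0.45 + 0.2371·0.11 + 0.3785·0.27 ≈ 0.30128... → 0.301.

0.301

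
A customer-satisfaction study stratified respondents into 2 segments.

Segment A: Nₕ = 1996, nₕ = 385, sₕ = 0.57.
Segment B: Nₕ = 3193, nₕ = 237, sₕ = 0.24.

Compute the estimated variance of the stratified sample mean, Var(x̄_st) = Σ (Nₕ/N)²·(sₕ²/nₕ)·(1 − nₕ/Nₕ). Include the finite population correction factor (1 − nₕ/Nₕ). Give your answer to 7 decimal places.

N = 5189; Wₕ = Nₕ/N.
segment A: (1996/5189)²·0.57²/385·(1 − 385/1996) = 0.0001007808
segment B: (3193/5189)²·0.24²/237·(1 − 237/3193) = 0.0000851942
Sum = 0.0001859750 → 0.0001860.

0.0001860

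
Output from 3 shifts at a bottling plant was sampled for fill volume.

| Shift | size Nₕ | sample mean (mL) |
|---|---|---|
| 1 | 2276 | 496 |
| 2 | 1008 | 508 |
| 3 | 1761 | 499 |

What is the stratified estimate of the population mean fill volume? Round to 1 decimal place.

499.4

N = 5045; weights Wₕ = Nₕ/N = (0.4511, 0.1998, 0.3491).
x̄_st = Σ Wₕ·x̄ₕ = 0.4511·496 + 0.1998·508 + 0.3491·499 ≈ 499.445...
→ 499.4.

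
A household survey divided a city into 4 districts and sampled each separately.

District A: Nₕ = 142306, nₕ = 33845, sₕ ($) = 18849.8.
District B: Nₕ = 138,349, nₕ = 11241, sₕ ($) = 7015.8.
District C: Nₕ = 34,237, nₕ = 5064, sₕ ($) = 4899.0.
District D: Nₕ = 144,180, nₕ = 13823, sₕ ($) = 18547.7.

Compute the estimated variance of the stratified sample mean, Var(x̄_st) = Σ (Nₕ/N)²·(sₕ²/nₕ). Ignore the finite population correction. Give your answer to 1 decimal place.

3887.7

N = 459072. Term for each stratum: Wₕ²sₕ²/nₕ.
Var(x̄_st) = 1008.7970 + 397.6856 + 26.3603 + 2454.8573 = 3887.7003 → 3887.7.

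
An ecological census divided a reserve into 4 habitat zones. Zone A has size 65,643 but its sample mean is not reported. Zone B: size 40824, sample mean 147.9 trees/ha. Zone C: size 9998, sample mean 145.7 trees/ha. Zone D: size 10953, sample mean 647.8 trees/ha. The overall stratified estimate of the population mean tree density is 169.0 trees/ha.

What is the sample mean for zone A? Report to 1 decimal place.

Σ Nₕx̄ₕ = N·μ, so 65643·x̄_A = 127418·169.0 − (40824·147.9 + 9998·145.7 + 10953·647.8).
= 21533642 − 14589931.6 = 6943710.4.
x̄_A = 6943710.4 / 65643 = 105.780... → 105.8.

105.8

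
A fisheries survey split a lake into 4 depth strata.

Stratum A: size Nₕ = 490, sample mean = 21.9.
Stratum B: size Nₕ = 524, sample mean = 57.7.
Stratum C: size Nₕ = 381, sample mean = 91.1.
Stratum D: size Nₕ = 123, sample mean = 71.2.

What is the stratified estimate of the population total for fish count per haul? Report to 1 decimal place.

Estimate total by summing Nₕ·x̄ₕ over strata.
490·21.9 + 524·57.7 + 381·91.1 + 123·71.2 = 10731 + 30234.8 + 34709.1 + 8757.6 = 84432.5.

84432.5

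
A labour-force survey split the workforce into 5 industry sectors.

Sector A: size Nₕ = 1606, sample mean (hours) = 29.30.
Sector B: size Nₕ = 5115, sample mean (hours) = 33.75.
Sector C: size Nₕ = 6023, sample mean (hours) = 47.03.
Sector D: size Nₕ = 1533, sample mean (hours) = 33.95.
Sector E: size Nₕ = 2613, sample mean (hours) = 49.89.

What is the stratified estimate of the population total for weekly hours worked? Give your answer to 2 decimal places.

685356.66

A: 1606·29.30 = 47055.8
B: 5115·33.75 = 172631.25
C: 6023·47.03 = 283261.69
D: 1533·33.95 = 52045.35
E: 2613·49.89 = 130362.57
τ̂ = Σ Nₕx̄ₕ = 685356.66.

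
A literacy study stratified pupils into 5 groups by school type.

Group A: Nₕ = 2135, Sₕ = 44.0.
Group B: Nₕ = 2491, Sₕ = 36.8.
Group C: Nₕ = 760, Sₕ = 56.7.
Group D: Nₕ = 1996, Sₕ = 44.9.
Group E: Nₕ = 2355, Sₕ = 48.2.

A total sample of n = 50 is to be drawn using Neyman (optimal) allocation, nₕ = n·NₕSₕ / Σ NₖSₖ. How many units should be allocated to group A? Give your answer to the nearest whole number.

Σ NₕSₕ = 2135·44.0 + 2491·36.8 + 760·56.7 + 1996·44.9 + 2355·48.2 = 431832.2.
Share for A: 93940/431832.2 = 0.21754.
n_A = 50 × 0.21754 = 10.877... → 11.

11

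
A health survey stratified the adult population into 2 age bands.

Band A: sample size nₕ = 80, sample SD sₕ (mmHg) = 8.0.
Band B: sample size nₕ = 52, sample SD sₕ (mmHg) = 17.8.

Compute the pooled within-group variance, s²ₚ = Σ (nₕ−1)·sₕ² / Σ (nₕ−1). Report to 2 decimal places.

163.19

A: (80−1)·8.0² = 79·64 = 5056
B: (52−1)·17.8² = 51·316.84 = 16158.84
Numerator = 21214.84; denominator = Σ(nₕ−1) = 130.
s²ₚ = 21214.84/130 = 163.1911... → 163.19.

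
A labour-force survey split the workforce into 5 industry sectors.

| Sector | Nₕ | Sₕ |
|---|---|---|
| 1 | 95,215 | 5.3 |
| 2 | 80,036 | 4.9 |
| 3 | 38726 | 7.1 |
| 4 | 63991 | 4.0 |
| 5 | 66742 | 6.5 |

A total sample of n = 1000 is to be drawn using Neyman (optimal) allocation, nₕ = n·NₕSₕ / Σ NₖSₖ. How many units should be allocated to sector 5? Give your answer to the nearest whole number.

Σ NₕSₕ = 95215·5.3 + 80036·4.9 + 38726·7.1 + 63991·4.0 + 66742·6.5 = 1861557.5.
Share for 5: 433823/1861557.5 = 0.23304.
n_5 = 1000 × 0.23304 = 233.043... → 233.

233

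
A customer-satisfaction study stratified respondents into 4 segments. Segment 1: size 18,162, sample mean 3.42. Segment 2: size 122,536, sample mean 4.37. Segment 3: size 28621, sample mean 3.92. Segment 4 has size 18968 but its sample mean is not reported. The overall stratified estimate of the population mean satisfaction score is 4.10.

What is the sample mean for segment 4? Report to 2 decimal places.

Σ Nₕx̄ₕ = N·μ, so 18968·x̄_4 = 188287·4.10 − (18162·3.42 + 122536·4.37 + 28621·3.92).
= 771976.7 − 709790.68 = 62186.02.
x̄_4 = 62186.02 / 18968 = 3.2785... → 3.28.

3.28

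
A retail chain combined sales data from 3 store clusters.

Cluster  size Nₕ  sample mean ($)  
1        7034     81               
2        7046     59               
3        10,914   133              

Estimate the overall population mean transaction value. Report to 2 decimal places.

N = 24994; weights Wₕ = Nₕ/N = (0.2814, 0.2819, 0.4367).
x̄_st = Σ Wₕ·x̄ₕ = 0.2814·81 + 0.2819·59 + 0.4367·133 ≈ 97.5046...
→ 97.50.

97.50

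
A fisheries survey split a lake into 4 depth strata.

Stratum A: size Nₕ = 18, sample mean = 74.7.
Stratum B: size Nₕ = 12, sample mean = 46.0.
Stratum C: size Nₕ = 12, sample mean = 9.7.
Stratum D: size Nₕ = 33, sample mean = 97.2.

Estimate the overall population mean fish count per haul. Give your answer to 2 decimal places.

N = 18 + 12 + 12 + 33 = 75.
Weight each subgroup mean by Nₕ/N and sum.
Σ Nₕx̄ₕ = 18·74.7 + 12·46.0 + 12·9.7 + 33·97.2 = 1344.6 + 552 + 116.4 + 3207.6 = 5220.6.
Divide by N: 5220.6 / 75 = 69.608 → 69.61.

69.61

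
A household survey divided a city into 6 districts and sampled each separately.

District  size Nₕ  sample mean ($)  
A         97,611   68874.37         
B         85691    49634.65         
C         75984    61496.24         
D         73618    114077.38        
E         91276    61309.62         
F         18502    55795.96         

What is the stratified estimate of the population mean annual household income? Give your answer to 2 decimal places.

69294.55

x̄_st = (Σ Nₕx̄ₕ) / (Σ Nₕ) = (97611·68874.37 + 85691·49634.65 + 75984·61496.24 + 73618·114077.38 + 91276·61309.62 + 18502·55795.96) / 442682
= 30675451511.26 / 442682 = 69294.5535... → 69294.55.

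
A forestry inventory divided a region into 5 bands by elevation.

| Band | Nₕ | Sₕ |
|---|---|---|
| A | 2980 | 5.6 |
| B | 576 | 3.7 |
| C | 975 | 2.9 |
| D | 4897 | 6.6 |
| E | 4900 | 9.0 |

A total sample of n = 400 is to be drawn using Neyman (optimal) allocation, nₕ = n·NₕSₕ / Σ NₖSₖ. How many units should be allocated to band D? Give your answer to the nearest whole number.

132

Σ NₕSₕ = 2980·5.6 + 576·3.7 + 975·2.9 + 4897·6.6 + 4900·9.0 = 98066.9.
Share for D: 32320.2/98066.9 = 0.32957.
n_D = 400 × 0.32957 = 131.829... → 132.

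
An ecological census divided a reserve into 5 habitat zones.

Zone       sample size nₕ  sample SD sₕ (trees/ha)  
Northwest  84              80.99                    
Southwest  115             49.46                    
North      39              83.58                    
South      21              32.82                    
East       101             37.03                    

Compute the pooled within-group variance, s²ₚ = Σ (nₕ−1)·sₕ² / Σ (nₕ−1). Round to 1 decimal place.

3513.9

Northwest: (84−1)·80.99² = 83·6559.3801 = 544428.5483
Southwest: (115−1)·49.46² = 114·2446.2916 = 278877.2424
North: (39−1)·83.58² = 38·6985.6164 = 265453.4232
South: (21−1)·32.82² = 20·1077.1524 = 21543.048
East: (101−1)·37.03² = 100·1371.2209 = 137122.09
Numerator = 1247424.3519; denominator = Σ(nₕ−1) = 355.
s²ₚ = 1247424.3519/355 = 3513.871... → 3513.9.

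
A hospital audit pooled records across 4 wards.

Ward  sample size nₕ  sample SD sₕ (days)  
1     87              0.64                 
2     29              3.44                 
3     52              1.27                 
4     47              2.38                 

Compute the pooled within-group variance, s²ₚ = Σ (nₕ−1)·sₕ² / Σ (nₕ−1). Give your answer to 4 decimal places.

1: (87−1)·0.64² = 86·0.4096 = 35.2256
2: (29−1)·3.44² = 28·11.8336 = 331.3408
3: (52−1)·1.27² = 51·1.6129 = 82.2579
4: (47−1)·2.38² = 46·5.6644 = 260.5624
Numerator = 709.3867; denominator = Σ(nₕ−1) = 211.
s²ₚ = 709.3867/211 = 3.362022... → 3.3620.

3.3620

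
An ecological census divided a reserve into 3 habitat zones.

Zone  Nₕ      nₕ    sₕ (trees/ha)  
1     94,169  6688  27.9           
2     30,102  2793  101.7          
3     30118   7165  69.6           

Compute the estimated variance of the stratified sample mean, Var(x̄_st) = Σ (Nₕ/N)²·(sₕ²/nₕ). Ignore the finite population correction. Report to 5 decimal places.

N = 154389; Wₕ = Nₕ/N.
zone 1: (94169/154389)²·27.9²/6688 = 0.04330074
zone 2: (30102/154389)²·101.7²/2793 = 0.14077611
zone 3: (30118/154389)²·69.6²/7165 = 0.02572894
Sum = 0.20980579 → 0.20981.

0.20981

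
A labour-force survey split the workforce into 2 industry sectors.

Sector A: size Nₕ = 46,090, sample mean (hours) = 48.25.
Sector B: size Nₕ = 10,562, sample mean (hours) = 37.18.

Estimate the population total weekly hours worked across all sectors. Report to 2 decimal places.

2616537.66

Population total = Σ Nₕ·x̄ₕ (each stratum's size times its mean).
46090·48.25 + 10562·37.18 = 2223842.5 + 392695.16 = 2616537.66.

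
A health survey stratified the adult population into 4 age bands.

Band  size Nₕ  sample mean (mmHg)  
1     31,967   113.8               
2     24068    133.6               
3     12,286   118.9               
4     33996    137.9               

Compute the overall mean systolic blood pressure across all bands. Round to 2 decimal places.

N = 31967 + 24068 + 12286 + 33996 = 102317.
Weight each subgroup mean by Nₕ/N and sum.
Σ Nₕx̄ₕ = 31967·113.8 + 24068·133.6 + 12286·118.9 + 33996·137.9 = 3637844.6 + 3215484.8 + 1460805.4 + 4688048.4 = 13002183.2.
Divide by N: 13002183.2 / 102317 = 127.0774... → 127.08.

127.08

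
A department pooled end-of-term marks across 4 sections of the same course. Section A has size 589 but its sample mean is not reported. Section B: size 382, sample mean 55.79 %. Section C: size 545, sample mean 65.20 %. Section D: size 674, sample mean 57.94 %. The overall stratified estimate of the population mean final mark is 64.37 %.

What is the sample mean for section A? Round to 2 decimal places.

Σ Nₕx̄ₕ = N·μ, so 589·x̄_A = 2190·64.37 − (382·55.79 + 545·65.20 + 674·57.94).
= 140970.3 − 95897.34 = 45072.96.
x̄_A = 45072.96 / 589 = 76.5246... → 76.52.

76.52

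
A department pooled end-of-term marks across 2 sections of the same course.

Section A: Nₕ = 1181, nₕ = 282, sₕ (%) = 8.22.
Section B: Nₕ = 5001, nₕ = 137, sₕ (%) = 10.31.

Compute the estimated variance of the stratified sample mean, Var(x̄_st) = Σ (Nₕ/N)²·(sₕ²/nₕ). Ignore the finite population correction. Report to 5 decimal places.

N = 6182; Wₕ = Nₕ/N.
section A: (1181/6182)²·8.22²/282 = 0.00874453
section B: (5001/6182)²·10.31²/137 = 0.50775297
Sum = 0.51649750 → 0.51650.

0.51650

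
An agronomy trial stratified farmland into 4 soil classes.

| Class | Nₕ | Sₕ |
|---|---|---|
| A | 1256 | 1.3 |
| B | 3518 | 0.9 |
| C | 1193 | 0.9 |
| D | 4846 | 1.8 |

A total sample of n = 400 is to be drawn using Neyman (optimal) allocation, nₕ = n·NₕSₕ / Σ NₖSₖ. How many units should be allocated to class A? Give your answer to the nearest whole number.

A: NₕSₕ = 1256·1.3 = 1632.8
B: NₕSₕ = 3518·0.9 = 3166.2
C: NₕSₕ = 1193·0.9 = 1073.7
D: NₕSₕ = 4846·1.8 = 8722.8
Σ NₕSₕ = 14595.5.
n_A = 400·1632.8/14595.5 = 44.748... → 45.

45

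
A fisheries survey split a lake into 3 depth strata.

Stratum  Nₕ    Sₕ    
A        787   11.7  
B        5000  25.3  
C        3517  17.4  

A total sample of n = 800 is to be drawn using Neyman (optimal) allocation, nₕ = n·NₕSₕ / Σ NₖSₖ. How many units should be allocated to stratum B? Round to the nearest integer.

A: NₕSₕ = 787·11.7 = 9207.9
B: NₕSₕ = 5000·25.3 = 126500
C: NₕSₕ = 3517·17.4 = 61195.8
Σ NₕSₕ = 196903.7.
n_B = 800·126500/196903.7 = 513.957... → 514.

514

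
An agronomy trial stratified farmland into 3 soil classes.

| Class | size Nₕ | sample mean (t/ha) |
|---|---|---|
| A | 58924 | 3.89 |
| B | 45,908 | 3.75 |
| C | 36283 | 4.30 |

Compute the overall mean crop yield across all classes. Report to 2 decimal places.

N = 141115; weights Wₕ = Nₕ/N = (0.4176, 0.3253, 0.2571).
x̄_st = Σ Wₕ·x̄ₕ = 0.4176·3.89 + 0.3253·3.75 + 0.2571·4.30 ≈ 3.9499...
→ 3.95.

3.95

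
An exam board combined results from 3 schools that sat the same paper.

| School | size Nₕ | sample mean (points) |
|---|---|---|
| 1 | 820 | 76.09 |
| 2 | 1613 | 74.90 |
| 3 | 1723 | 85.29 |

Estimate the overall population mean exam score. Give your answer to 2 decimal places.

x̄_st = (Σ Nₕx̄ₕ) / (Σ Nₕ) = (820·76.09 + 1613·74.90 + 1723·85.29) / 4156
= 330162.17 / 4156 = 79.4423... → 79.44.

79.44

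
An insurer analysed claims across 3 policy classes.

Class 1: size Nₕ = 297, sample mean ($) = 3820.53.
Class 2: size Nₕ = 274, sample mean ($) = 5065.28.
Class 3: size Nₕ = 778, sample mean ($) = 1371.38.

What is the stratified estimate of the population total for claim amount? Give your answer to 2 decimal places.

Population total = Σ Nₕ·x̄ₕ (each stratum's size times its mean).
297·3820.53 + 274·5065.28 + 778·1371.38 = 1134697.41 + 1387886.72 + 1066933.64 = 3589517.77.

3589517.77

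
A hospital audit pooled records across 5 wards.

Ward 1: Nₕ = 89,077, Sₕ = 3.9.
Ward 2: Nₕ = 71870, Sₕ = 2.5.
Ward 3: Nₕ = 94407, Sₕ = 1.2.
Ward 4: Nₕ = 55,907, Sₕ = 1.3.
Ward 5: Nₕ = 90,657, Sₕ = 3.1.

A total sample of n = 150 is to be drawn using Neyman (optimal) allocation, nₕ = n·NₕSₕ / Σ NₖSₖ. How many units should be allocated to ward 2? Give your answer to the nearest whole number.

27

1: NₕSₕ = 89077·3.9 = 347400.3
2: NₕSₕ = 71870·2.5 = 179675
3: NₕSₕ = 94407·1.2 = 113288.4
4: NₕSₕ = 55907·1.3 = 72679.1
5: NₕSₕ = 90657·3.1 = 281036.7
Σ NₕSₕ = 994079.5.
n_2 = 150·179675/994079.5 = 27.112... → 27.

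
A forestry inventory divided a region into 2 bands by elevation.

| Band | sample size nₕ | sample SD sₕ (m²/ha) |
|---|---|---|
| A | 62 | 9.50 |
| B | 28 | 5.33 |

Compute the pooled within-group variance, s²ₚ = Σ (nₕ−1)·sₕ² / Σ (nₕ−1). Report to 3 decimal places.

A: (62−1)·9.50² = 61·90.25 = 5505.25
B: (28−1)·5.33² = 27·28.4089 = 767.0403
Numerator = 6272.2903; denominator = Σ(nₕ−1) = 88.
s²ₚ = 6272.2903/88 = 71.27603... → 71.276.

71.276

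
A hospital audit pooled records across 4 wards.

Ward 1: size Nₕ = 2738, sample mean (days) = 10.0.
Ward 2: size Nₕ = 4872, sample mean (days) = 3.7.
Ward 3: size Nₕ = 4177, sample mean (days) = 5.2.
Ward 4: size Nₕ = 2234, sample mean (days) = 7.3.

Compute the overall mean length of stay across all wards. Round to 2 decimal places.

N = 14021; weights Wₕ = Nₕ/N = (0.1953, 0.3475, 0.2979, 0.1593).
x̄_st = Σ Wₕ·x̄ₕ = 0.1953·10.0 + 0.3475·3.7 + 0.2979·5.2 + 0.1593·7.3 ≈ 5.9507...
→ 5.95.

5.95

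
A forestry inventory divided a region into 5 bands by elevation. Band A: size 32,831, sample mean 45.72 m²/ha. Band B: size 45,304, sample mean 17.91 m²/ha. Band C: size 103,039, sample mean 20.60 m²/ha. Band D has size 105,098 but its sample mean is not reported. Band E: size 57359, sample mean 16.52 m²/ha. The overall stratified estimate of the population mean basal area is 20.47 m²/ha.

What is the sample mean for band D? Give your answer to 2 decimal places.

Σ Nₕx̄ₕ = N·μ, so 105098·x̄_D = 343631·20.47 − (32831·45.72 + 45304·17.91 + 103039·20.60 + 57359·16.52).
= 7034126.57 − 5382602.04 = 1651524.53.
x̄_D = 1651524.53 / 105098 = 15.7141... → 15.71.

15.71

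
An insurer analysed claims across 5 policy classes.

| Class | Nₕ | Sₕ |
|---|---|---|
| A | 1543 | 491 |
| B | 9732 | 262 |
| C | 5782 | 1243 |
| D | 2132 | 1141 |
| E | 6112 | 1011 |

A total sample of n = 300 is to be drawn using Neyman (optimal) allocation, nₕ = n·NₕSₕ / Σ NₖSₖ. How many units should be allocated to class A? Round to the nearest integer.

12

Σ NₕSₕ = 1543·491 + 9732·262 + 5782·1243 + 2132·1141 + 6112·1011 = 19106267.
Share for A: 757613/19106267 = 0.03965.
n_A = 300 × 0.03965 = 11.896... → 12.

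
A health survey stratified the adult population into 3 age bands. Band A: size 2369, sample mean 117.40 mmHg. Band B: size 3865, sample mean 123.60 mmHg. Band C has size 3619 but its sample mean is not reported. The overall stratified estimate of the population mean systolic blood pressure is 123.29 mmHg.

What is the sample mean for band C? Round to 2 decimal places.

Σ Nₕx̄ₕ = N·μ, so 3619·x̄_C = 9853·123.29 − (2369·117.40 + 3865·123.60).
= 1214776.37 − 755834.6 = 458941.77.
x̄_C = 458941.77 / 3619 = 126.8145... → 126.81.

126.81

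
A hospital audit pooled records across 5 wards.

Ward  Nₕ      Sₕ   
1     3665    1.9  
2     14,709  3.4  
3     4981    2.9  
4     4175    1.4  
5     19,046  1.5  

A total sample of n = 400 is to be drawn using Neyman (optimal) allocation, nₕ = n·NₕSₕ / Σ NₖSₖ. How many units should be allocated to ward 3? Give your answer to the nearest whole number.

55

Σ NₕSₕ = 3665·1.9 + 14709·3.4 + 4981·2.9 + 4175·1.4 + 19046·1.5 = 105833.
Share for 3: 14444.9/105833 = 0.13649.
n_3 = 400 × 0.13649 = 54.595... → 55.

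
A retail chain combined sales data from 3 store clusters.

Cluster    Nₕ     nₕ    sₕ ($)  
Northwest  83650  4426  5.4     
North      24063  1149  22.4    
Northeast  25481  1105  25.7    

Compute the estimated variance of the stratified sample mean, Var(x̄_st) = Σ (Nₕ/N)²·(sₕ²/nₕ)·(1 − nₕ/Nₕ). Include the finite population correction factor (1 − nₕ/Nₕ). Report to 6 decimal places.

N = 133194; Wₕ = Nₕ/N.
cluster Northwest: (83650/133194)²·5.4²/4426·(1 − 4426/83650) = 0.002461101
cluster North: (24063/133194)²·22.4²/1149·(1 − 1149/24063) = 0.013572422
cluster Northeast: (25481/133194)²·25.7²/1105·(1 − 1105/25481) = 0.020927317
Sum = 0.036960841 → 0.036961.

0.036961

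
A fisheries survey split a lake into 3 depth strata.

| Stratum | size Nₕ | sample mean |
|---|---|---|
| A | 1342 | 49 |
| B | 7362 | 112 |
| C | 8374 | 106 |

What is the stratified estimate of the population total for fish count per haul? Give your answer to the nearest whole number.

Estimate total by summing Nₕ·x̄ₕ over strata.
1342·49 + 7362·112 + 8374·106 = 65758 + 824544 + 887644 = 1777946.

1777946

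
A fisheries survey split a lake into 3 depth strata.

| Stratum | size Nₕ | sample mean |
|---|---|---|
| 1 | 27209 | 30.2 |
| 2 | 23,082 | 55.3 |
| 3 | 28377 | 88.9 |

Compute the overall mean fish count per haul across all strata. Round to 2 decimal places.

58.74

x̄_st = (Σ Nₕx̄ₕ) / (Σ Nₕ) = (27209·30.2 + 23082·55.3 + 28377·88.9) / 78668
= 4620861.7 / 78668 = 58.7388... → 58.74.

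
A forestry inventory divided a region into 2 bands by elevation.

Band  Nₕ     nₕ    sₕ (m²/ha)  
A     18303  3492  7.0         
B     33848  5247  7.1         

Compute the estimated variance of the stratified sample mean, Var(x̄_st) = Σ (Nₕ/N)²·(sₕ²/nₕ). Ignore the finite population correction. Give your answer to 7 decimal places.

0.0057755

N = 52151. Term for each stratum: Wₕ²sₕ²/nₕ.
Var(x̄_st) = 0.0017283875 + 0.0040471228 = 0.0057755103 → 0.0057755.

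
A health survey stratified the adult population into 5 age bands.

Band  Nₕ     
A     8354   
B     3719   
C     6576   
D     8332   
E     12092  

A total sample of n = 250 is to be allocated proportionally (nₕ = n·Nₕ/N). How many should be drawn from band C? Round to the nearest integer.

N = 8354 + 3719 + 6576 + 8332 + 12092 = 39073.
n_C = 250·6576/39073 = 42.075... → 42.

42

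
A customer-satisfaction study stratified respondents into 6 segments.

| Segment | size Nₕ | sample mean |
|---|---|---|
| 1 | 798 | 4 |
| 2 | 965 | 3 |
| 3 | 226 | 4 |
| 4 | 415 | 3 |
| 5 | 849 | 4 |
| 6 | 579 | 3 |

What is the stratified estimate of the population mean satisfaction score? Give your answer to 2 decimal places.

N = 798 + 965 + 226 + 415 + 849 + 579 = 3832.
Weight each subgroup mean by Nₕ/N and sum.
Σ Nₕx̄ₕ = 798·4 + 965·3 + 226·4 + 415·3 + 849·4 + 579·3 = 3192 + 2895 + 904 + 1245 + 3396 + 1737 = 13369.
Divide by N: 13369 / 3832 = 3.4888... → 3.49.

3.49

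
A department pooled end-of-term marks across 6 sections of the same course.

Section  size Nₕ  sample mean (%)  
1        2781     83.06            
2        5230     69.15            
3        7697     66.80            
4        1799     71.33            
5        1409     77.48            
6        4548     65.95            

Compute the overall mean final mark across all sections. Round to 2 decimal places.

70.07

x̄_st = (Σ Nₕx̄ₕ) / (Σ Nₕ) = (2781·83.06 + 5230·69.15 + 7697·66.80 + 1799·71.33 + 1409·77.48 + 4548·65.95) / 23464
= 1644236.55 / 23464 = 70.0749... → 70.07.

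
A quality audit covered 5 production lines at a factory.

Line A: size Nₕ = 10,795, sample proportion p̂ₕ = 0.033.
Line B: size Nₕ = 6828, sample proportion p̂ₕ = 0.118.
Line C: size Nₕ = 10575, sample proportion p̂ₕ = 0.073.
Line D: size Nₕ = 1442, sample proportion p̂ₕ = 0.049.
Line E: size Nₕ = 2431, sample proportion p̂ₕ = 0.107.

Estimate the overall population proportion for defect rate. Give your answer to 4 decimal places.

Wₕ = Nₕ/N with N = 32071: 0.3366, 0.2129, 0.3297, 0.0450, 0.0758.
p̂_st = 0.3366·0.033 + 0.2129·0.118 + 0.3297·0.073 + 0.0450·0.049 + 0.0758·0.107 ≈ 0.070615... → 0.0706.

0.0706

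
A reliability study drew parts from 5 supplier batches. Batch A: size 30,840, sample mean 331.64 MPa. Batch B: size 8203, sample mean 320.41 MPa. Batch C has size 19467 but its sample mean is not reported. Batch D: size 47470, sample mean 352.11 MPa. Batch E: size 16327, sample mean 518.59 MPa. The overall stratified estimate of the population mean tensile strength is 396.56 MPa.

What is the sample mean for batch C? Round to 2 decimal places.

537.54

N = 30840 + 8203 + 19467 + 47470 + 16327 = 122307.
Overall total = μ·N = 396.56·122307 = 48502063.92.
Subtract the known strata: 30840·331.64 + 8203·320.41 + 47470·352.11 + 16327·518.59 = 38037781.46.
Remaining total for batch C: 48502063.92 − 38037781.46 = 10464282.46.
Divide by its size: 10464282.46 / 19467 = 537.5396... → 537.54.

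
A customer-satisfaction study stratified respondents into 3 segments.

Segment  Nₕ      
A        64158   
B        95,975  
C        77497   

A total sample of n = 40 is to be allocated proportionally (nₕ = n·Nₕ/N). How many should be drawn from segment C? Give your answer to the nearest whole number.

13

Share of segment C = 77497/237630 = 0.32612.
Allocate 40 × 0.32612 = 13.045... → 13.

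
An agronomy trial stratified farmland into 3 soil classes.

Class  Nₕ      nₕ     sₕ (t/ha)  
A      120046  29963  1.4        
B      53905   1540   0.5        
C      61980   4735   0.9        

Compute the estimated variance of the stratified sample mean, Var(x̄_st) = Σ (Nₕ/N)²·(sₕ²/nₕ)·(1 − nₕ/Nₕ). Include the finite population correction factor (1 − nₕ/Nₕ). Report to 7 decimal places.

0.0000318

N = 235931; Wₕ = Nₕ/N.
class A: (120046/235931)²·1.4²/29963·(1 − 29963/120046) = 0.0000127084
class B: (53905/235931)²·0.5²/1540·(1 − 1540/53905) = 0.0000082323
class C: (61980/235931)²·0.9²/4735·(1 − 4735/61980) = 0.0000109040
Sum = 0.0000318446 → 0.0000318.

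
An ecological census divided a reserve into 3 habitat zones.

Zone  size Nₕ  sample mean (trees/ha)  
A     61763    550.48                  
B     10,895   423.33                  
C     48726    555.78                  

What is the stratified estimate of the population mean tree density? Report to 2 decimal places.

x̄_st = (Σ Nₕx̄ₕ) / (Σ Nₕ) = (61763·550.48 + 10895·423.33 + 48726·555.78) / 121384
= 65692412.87 / 121384 = 541.1950... → 541.19.

541.19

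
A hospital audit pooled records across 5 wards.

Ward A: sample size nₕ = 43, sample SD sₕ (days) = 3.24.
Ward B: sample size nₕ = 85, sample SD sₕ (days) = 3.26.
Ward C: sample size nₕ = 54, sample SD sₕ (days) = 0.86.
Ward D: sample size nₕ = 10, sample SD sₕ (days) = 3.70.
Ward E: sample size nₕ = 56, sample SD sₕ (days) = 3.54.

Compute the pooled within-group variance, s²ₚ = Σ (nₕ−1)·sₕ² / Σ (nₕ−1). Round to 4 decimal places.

8.9929

Degrees of freedom: 42 + 84 + 53 + 9 + 55 = 243.
Σ(nₕ−1)sₕ² = 42·10.4976 + 84·10.6276 + 53·0.7396 + 9·13.69 + 55·12.5316 = 2185.2644.
s²ₚ = 2185.2644 / 243 = 8.992858... → 8.9929.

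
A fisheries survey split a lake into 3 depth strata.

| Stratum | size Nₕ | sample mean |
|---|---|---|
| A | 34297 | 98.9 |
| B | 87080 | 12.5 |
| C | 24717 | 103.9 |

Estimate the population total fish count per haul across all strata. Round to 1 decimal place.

A: 34297·98.9 = 3391973.3
B: 87080·12.5 = 1088500
C: 24717·103.9 = 2568096.3
τ̂ = Σ Nₕx̄ₕ = 7048569.6.

7048569.6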